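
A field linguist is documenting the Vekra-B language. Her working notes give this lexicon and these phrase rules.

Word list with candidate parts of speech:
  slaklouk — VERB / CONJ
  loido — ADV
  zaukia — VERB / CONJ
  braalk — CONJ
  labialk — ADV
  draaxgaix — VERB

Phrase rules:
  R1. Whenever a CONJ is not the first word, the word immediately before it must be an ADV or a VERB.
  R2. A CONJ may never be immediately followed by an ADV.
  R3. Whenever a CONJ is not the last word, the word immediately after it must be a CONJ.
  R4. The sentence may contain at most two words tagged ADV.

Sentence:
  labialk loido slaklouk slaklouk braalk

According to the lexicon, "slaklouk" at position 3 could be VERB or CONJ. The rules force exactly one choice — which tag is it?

VERB

Candidates per position — 1:labialk {ADV}; 2:loido {ADV}; 3:slaklouk {VERB,CONJ}; 4:slaklouk {VERB,CONJ}; 5:braalk {CONJ}.
If word 4 were CONJ, no tagging could satisfy rule 1; so word 4 is VERB.
If word 3 were CONJ, no tagging could satisfy rule 3; so word 3 is VERB.
That leaves exactly one tagging: ADV ADV VERB VERB CONJ.
Rule-by-rule: rule 1 satisfied; rule 2 satisfied; rule 3 satisfied; rule 4 satisfied.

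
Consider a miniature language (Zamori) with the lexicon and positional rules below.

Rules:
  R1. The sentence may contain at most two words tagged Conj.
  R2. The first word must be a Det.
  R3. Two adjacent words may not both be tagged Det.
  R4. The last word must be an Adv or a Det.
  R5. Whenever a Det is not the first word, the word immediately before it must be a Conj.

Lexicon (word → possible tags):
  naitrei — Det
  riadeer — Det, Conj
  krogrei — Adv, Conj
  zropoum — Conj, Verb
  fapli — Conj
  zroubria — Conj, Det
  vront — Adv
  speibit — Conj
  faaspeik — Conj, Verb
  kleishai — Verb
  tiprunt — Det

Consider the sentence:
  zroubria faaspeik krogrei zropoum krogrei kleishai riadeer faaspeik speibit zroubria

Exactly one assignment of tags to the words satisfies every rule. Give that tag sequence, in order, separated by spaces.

Det Verb Adv Verb Adv Verb Conj Verb Conj Det

Candidates per position — 1:zroubria {Conj,Det}; 2:faaspeik {Conj,Verb}; 3:krogrei {Adv,Conj}; 4:zropoum {Conj,Verb}; 5:krogrei {Adv,Conj}; 6:kleishai {Verb}; 7:riadeer {Det,Conj}; 8:faaspeik {Conj,Verb}; 9:speibit {Conj}; 10:zroubria {Conj,Det}.
Position 1: tagging it Conj would leave rule 2 unsatisfiable, so it must be Det.
Position 7: tagging it Det would leave rule 5 unsatisfiable, so it must be Conj.
Position 8: tagging it Conj would leave rule 1 unsatisfiable, so it must be Verb.
Position 10: tagging it Conj would leave rule 1 unsatisfiable, so it must be Det.
Position 2: tagging it Conj would leave rule 1 unsatisfiable, so it must be Verb.
Position 3: tagging it Conj would leave rule 1 unsatisfiable, so it must be Adv.
Position 4: tagging it Conj would leave rule 1 unsatisfiable, so it must be Verb.
Position 5: tagging it Conj would leave rule 1 unsatisfiable, so it must be Adv.
The unique satisfying tagging is: Det Verb Adv Verb Adv Verb Conj Verb Conj Det.
Rule-by-rule: rule 1 ✓; rule 2 ✓; rule 3 ✓; rule 4 ✓; rule 5 ✓.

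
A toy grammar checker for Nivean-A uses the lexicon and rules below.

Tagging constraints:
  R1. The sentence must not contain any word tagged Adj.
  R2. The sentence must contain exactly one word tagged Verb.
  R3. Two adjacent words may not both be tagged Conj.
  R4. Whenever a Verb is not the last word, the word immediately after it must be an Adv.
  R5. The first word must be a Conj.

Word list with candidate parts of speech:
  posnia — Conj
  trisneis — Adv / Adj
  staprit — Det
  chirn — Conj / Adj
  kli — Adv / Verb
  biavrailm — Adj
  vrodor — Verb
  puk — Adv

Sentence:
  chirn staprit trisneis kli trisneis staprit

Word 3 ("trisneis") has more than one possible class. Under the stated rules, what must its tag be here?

Candidates per position — 1:chirn {Conj,Adj}; 2:staprit {Det}; 3:trisneis {Adv,Adj}; 4:kli {Adv,Verb}; 5:trisneis {Adv,Adj}; 6:staprit {Det}.
At position 1, choosing Adj makes rule 1 impossible to satisfy; hence Conj.
At position 3, choosing Adj makes rule 1 impossible to satisfy; hence Adv.
At position 4, choosing Adv makes rule 2 impossible to satisfy; hence Verb.
At position 5, choosing Adj makes rule 1 impossible to satisfy; hence Adv.
The only consistent sequence is: Conj Det Adv Verb Adv Det.
Verifying each rule — rule 1 holds; rule 2 holds; rule 3 holds; rule 4 holds; rule 5 holds.

Adv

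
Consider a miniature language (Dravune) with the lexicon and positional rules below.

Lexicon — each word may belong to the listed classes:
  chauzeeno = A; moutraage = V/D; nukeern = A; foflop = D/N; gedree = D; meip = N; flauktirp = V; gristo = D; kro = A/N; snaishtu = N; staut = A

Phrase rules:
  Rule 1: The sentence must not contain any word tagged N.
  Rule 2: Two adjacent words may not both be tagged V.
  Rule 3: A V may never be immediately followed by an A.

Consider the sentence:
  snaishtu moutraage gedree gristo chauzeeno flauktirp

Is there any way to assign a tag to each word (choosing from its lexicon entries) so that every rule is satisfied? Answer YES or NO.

Candidates per position — 1:snaishtu {N}; 2:moutraage {V,D}; 3:gedree {D}; 4:gristo {D}; 5:chauzeeno {A}; 6:flauktirp {V}.
Rule 1 cannot be satisfied by any choice of tags from the lexicon.
So there is no consistent tagging.

NO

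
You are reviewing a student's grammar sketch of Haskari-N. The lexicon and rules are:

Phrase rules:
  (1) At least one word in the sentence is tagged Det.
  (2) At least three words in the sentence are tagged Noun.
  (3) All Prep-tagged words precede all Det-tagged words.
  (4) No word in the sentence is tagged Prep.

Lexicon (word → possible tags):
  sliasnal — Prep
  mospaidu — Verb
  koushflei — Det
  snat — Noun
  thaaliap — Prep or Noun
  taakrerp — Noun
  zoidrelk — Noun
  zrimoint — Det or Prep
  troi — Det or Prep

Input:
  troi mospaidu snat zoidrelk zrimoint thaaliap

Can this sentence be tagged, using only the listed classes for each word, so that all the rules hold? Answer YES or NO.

Candidates per position — 1:troi {Det,Prep}; 2:mospaidu {Verb}; 3:snat {Noun}; 4:zoidrelk {Noun}; 5:zrimoint {Det,Prep}; 6:thaaliap {Prep,Noun}.
One satisfying assignment: Det Verb Noun Noun Det Noun.
Verifying each rule — rule 1 ✓; rule 2 ✓; rule 3 ✓; rule 4 ✓.

YES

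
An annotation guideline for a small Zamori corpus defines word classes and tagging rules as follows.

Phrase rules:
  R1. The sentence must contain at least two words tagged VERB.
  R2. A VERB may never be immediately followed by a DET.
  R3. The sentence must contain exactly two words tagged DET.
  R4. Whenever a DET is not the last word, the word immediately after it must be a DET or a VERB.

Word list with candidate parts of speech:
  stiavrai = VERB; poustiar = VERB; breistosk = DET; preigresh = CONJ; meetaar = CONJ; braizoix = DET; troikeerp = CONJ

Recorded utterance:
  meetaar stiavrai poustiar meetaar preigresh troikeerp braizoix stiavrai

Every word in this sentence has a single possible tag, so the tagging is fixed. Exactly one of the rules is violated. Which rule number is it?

Fixed tagging: CONJ VERB VERB CONJ CONJ CONJ DET VERB.
Rule check: R1 ok, R2 ok, R3 fails, R4 ok.
Only rule 3 fails.

3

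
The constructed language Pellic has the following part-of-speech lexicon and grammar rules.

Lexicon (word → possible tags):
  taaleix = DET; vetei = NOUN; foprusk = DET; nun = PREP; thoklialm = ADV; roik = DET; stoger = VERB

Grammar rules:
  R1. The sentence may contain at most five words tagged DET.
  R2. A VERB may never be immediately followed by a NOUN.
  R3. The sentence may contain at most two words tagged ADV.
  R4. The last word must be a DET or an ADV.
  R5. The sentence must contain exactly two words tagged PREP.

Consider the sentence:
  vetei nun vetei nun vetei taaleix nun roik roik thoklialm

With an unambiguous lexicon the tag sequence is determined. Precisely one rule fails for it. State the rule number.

Fixed tagging: NOUN PREP NOUN PREP NOUN DET PREP DET DET ADV.
Applying the rules: R1 ✓, R2 ✓, R3 ✓, R4 ✓, R5 ✗.
Only rule 5 fails.

5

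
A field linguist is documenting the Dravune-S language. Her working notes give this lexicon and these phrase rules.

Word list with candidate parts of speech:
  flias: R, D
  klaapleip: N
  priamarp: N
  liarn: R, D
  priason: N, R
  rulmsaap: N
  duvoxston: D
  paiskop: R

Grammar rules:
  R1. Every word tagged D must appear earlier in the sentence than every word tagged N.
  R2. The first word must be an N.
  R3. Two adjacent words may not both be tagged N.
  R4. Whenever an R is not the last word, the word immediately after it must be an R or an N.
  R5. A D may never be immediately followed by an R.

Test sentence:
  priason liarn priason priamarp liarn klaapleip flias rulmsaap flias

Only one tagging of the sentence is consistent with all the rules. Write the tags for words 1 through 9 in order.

Candidates per position — 1:priason {N,R}; 2:liarn {R,D}; 3:priason {N,R}; 4:priamarp {N}; 5:liarn {R,D}; 6:klaapleip {N}; 7:flias {R,D}; 8:rulmsaap {N}; 9:flias {R,D}.
Position 1: R is ruled out by rule 2; that leaves N.
Position 2: D is ruled out by rule 1; that leaves R.
Position 3: N is ruled out by rule 3; that leaves R.
Position 5: D is ruled out by rule 1; that leaves R.
Position 7: D is ruled out by rule 1; that leaves R.
Position 9: D is ruled out by rule 1; that leaves R.
That leaves exactly one tagging: N R R N R N R N R.
Check: rule 1 ok; rule 2 ok; rule 3 ok; rule 4 ok; rule 5 ok.

N R R N R N R N R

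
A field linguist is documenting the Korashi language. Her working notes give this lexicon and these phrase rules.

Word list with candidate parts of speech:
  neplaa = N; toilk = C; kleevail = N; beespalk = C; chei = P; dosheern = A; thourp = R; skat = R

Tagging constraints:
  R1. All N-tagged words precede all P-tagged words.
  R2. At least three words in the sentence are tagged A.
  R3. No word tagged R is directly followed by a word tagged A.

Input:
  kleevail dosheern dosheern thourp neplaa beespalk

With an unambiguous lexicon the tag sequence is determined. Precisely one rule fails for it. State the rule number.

2

Fixed tagging: N A A R N C.
Checking each rule: R1 holds, R2 violated, R3 holds.
Only rule 2 fails.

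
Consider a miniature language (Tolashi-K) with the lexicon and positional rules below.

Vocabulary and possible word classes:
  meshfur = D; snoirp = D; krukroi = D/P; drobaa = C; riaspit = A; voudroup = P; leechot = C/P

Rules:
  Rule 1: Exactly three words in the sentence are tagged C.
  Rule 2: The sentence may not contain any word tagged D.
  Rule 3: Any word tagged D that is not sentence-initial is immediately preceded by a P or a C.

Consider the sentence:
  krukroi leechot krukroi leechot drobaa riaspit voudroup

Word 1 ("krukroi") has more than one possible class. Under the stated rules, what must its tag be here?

Candidates per position — 1:krukroi {D,P}; 2:leechot {C,P}; 3:krukroi {D,P}; 4:leechot {C,P}; 5:drobaa {C}; 6:riaspit {A}; 7:voudroup {P}.
Position 1: tagging it D would leave rule 2 unsatisfiable, so it must be P.
Position 2: tagging it P would leave rule 1 unsatisfiable, so it must be C.
Position 3: tagging it D would leave rule 2 unsatisfiable, so it must be P.
Position 4: tagging it P would leave rule 1 unsatisfiable, so it must be C.
So the tagging must be: P C P C C A P.
Check: rule 1 satisfied; rule 2 satisfied; rule 3 satisfied.

P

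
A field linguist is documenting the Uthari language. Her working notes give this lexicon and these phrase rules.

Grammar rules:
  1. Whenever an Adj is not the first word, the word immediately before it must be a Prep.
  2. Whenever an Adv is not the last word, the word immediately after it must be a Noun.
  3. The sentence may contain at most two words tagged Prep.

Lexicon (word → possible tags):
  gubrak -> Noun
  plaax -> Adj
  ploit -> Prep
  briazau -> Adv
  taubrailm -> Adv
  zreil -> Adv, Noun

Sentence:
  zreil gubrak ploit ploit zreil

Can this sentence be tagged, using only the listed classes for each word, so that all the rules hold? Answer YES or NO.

Candidates per position — 1:zreil {Adv,Noun}; 2:gubrak {Noun}; 3:ploit {Prep}; 4:ploit {Prep}; 5:zreil {Adv,Noun}.
One satisfying assignment: Adv Noun Prep Prep Noun.
Checking: rule 1 ✓; rule 2 ✓; rule 3 ✓.

YES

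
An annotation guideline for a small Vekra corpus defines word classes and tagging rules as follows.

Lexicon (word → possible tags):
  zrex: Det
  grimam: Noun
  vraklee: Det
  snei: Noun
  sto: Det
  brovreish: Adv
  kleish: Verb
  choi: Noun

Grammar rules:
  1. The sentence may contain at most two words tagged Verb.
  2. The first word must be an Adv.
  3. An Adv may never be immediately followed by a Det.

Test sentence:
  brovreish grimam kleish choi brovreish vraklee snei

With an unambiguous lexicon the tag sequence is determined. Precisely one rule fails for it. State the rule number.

Fixed tagging: Adv Noun Verb Noun Adv Det Noun.
Applying the rules: R1 ✓, R2 ✓, R3 ✗.
Only rule 3 fails.

3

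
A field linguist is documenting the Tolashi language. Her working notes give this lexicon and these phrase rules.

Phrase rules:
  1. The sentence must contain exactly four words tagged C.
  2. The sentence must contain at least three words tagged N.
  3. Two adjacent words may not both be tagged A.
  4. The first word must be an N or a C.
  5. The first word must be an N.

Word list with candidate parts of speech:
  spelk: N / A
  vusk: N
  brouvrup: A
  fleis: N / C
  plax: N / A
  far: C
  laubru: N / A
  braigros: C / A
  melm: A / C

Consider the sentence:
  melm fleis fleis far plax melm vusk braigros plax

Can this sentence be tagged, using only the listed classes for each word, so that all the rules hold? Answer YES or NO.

Candidates per position — 1:melm {A,C}; 2:fleis {N,C}; 3:fleis {N,C}; 4:far {C}; 5:plax {N,A}; 6:melm {A,C}; 7:vusk {N}; 8:braigros {C,A}; 9:plax {N,A}.
Rule 5 cannot be satisfied by any choice of tags from the lexicon.
So there is no consistent tagging.

NO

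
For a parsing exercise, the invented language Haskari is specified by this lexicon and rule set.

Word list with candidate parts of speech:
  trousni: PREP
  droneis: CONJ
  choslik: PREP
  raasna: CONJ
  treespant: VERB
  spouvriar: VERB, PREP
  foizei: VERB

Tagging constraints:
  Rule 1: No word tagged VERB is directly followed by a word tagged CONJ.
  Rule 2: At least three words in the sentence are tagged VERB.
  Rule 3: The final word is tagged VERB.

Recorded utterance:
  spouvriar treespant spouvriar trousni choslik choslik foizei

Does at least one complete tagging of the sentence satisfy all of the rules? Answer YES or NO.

Candidates per position — 1:spouvriar {VERB,PREP}; 2:treespant {VERB}; 3:spouvriar {VERB,PREP}; 4:trousni {PREP}; 5:choslik {PREP}; 6:choslik {PREP}; 7:foizei {VERB}.
One satisfying assignment: PREP VERB VERB PREP PREP PREP VERB.
Verifying each rule — rule 1 ✓; rule 2 ✓; rule 3 ✓.

YES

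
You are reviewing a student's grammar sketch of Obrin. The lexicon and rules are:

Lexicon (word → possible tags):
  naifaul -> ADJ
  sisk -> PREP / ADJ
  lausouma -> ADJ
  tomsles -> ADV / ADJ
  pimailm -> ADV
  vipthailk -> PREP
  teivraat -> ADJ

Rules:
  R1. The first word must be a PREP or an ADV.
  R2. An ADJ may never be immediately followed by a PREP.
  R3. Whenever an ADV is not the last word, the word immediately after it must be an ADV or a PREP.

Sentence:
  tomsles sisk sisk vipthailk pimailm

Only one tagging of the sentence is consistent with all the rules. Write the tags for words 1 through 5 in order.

ADV PREP PREP PREP ADV

Candidates per position — 1:tomsles {ADV,ADJ}; 2:sisk {PREP,ADJ}; 3:sisk {PREP,ADJ}; 4:vipthailk {PREP}; 5:pimailm {ADV}.
At position 1, choosing ADJ makes rule 1 impossible to satisfy; hence ADV.
At position 2, choosing ADJ makes rule 2 impossible to satisfy; hence PREP.
At position 3, choosing ADJ makes rule 2 impossible to satisfy; hence PREP.
That leaves exactly one tagging: ADV PREP PREP PREP ADV.
Checking: rule 1 ✓; rule 2 ✓; rule 3 ✓.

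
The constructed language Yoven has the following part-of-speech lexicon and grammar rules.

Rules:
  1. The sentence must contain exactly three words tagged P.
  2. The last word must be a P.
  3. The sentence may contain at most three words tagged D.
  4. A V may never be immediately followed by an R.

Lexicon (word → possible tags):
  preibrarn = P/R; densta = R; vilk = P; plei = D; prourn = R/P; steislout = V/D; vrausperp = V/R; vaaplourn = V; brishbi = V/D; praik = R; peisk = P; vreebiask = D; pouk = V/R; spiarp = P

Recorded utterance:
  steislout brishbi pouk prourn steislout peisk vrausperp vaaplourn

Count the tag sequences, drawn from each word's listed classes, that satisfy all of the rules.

Candidates per position — 1:steislout {V,D}; 2:brishbi {V,D}; 3:pouk {V,R}; 4:prourn {R,P}; 5:steislout {V,D}; 6:peisk {P}; 7:vrausperp {V,R}; 8:vaaplourn {V}.
There are 64 candidate sequences in total.
Rule 1 cannot be satisfied by any choice of tags from the lexicon.
So there is no consistent tagging.
Count = 0.

0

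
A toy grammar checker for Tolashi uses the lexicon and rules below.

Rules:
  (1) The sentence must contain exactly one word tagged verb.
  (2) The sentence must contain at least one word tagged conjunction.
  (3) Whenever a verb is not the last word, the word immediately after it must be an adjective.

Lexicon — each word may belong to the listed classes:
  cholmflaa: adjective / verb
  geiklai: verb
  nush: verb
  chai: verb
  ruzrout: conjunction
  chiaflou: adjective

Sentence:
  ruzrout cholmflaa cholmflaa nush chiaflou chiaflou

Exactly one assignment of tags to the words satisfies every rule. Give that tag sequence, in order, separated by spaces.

conjunction adjective adjective verb adjective adjective

Candidates per position — 1:ruzrout {conjunction}; 2:cholmflaa {adjective,verb}; 3:cholmflaa {adjective,verb}; 4:nush {verb}; 5:chiaflou {adjective}; 6:chiaflou {adjective}.
Word 2 cannot be verb — rule 1 would then fail for every completion. It is adjective.
Word 3 cannot be verb — rule 1 would then fail for every completion. It is adjective.
That leaves exactly one tagging: conjunction adjective adjective verb adjective adjective.
Checking: rule 1 holds; rule 2 holds; rule 3 holds.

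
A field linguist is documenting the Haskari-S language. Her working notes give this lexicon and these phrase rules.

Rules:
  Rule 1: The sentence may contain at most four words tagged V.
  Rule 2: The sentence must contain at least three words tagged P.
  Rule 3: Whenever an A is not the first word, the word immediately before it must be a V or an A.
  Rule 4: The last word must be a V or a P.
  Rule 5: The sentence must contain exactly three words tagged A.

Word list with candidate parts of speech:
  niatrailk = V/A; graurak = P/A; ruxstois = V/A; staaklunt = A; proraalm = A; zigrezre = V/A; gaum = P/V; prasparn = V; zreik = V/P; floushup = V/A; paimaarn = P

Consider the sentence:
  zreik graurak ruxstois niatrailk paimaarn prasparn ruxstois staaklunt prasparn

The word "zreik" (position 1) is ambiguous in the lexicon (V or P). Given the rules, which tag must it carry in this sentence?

Candidates per position — 1:zreik {V,P}; 2:graurak {P,A}; 3:ruxstois {V,A}; 4:niatrailk {V,A}; 5:paimaarn {P}; 6:prasparn {V}; 7:ruxstois {V,A}; 8:staaklunt {A}; 9:prasparn {V}.
If word 1 were V, no tagging could satisfy rule 2; so word 1 is P.
If word 2 were A, no tagging could satisfy rule 2; so word 2 is P.
If word 3 were A, no tagging could satisfy rule 3; so word 3 is V.
If word 4 were V, no tagging could satisfy rule 5; so word 4 is A.
If word 7 were V, no tagging could satisfy rule 5; so word 7 is A.
So the tagging must be: P P V A P V A A V.
Verifying each rule — rule 1 ok; rule 2 ok; rule 3 ok; rule 4 ok; rule 5 ok.

P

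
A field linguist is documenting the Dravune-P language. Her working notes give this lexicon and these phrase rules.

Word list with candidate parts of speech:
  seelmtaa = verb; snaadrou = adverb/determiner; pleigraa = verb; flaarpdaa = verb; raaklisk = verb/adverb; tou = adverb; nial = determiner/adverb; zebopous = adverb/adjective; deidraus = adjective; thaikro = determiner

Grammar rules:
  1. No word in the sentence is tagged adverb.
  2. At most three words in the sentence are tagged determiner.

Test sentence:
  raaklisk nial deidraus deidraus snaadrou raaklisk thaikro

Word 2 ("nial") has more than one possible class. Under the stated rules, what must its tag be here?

determiner

Candidates per position — 1:raaklisk {verb,adverb}; 2:nial {determiner,adverb}; 3:deidraus {adjective}; 4:deidraus {adjective}; 5:snaadrou {adverb,determiner}; 6:raaklisk {verb,adverb}; 7:thaikro {determiner}.
Position 1: adverb is ruled out by rule 1; that leaves verb.
Position 2: adverb is ruled out by rule 1; that leaves determiner.
Position 5: adverb is ruled out by rule 1; that leaves determiner.
Position 6: adverb is ruled out by rule 1; that leaves verb.
So the tagging must be: verb determiner adjective adjective determiner verb determiner.
Checking: rule 1 ok; rule 2 ok.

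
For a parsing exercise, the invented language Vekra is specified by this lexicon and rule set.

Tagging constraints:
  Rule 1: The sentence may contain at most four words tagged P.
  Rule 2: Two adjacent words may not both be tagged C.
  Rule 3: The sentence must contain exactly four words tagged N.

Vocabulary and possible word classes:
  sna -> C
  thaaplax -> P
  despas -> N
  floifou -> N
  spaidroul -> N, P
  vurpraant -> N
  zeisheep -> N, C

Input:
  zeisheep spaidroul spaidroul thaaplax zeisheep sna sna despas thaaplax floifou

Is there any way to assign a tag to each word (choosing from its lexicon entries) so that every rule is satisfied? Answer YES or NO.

Candidates per position — 1:zeisheep {N,C}; 2:spaidroul {N,P}; 3:spaidroul {N,P}; 4:thaaplax {P}; 5:zeisheep {N,C}; 6:sna {C}; 7:sna {C}; 8:despas {N}; 9:thaaplax {P}; 10:floifou {N}.
Rule 2 cannot be satisfied by any choice of tags from the lexicon.
So there is no consistent tagging.

NO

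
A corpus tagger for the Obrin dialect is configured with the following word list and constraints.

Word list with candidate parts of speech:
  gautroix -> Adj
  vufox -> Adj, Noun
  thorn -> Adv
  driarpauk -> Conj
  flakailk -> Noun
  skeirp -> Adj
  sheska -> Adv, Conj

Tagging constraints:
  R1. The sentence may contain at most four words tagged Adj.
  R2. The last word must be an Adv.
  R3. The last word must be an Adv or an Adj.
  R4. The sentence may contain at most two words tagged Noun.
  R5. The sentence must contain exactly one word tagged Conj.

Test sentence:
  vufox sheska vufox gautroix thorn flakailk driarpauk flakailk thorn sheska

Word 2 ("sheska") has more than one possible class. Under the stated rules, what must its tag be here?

Candidates per position — 1:vufox {Adj,Noun}; 2:sheska {Adv,Conj}; 3:vufox {Adj,Noun}; 4:gautroix {Adj}; 5:thorn {Adv}; 6:flakailk {Noun}; 7:driarpauk {Conj}; 8:flakailk {Noun}; 9:thorn {Adv}; 10:sheska {Adv,Conj}.
Word 1 cannot be Noun — rule 4 would then fail for every completion. It is Adj.
Word 2 cannot be Conj — rule 5 would then fail for every completion. It is Adv.
Word 3 cannot be Noun — rule 4 would then fail for every completion. It is Adj.
Word 10 cannot be Conj — rule 2 would then fail for every completion. It is Adv.
The unique satisfying tagging is: Adj Adv Adj Adj Adv Noun Conj Noun Adv Adv.
Verifying each rule — rule 1 ✓; rule 2 ✓; rule 3 ✓; rule 4 ✓; rule 5 ✓.

Adv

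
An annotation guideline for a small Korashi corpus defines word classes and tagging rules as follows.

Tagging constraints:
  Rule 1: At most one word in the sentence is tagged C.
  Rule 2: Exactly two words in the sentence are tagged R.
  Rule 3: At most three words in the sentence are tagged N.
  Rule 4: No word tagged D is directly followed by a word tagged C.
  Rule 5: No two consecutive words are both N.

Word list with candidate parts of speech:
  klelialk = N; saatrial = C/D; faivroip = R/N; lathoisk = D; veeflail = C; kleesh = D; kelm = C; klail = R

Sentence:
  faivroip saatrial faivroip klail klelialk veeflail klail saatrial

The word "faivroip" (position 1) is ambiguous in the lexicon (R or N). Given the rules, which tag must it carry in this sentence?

Candidates per position — 1:faivroip {R,N}; 2:saatrial {C,D}; 3:faivroip {R,N}; 4:klail {R}; 5:klelialk {N}; 6:veeflail {C}; 7:klail {R}; 8:saatrial {C,D}.
Position 1: R is ruled out by rule 2; that leaves N.
Position 2: C is ruled out by rule 1; that leaves D.
Position 3: R is ruled out by rule 2; that leaves N.
Position 8: C is ruled out by rule 1; that leaves D.
The unique satisfying tagging is: N D N R N C R D.
Verifying each rule — rule 1 ✓; rule 2 ✓; rule 3 ✓; rule 4 ✓; rule 5 ✓.

N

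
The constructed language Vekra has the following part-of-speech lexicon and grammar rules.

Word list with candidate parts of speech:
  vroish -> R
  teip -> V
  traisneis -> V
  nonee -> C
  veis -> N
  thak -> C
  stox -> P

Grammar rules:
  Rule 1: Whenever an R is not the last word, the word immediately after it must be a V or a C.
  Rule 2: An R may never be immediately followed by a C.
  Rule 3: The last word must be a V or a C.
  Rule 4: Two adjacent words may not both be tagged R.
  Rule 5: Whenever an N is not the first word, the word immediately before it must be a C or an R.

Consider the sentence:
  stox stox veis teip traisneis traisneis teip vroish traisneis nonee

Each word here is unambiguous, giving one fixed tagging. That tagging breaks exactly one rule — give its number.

Fixed tagging: P P N V V V V R V C.
Applying the rules: R1 holds, R2 holds, R3 holds, R4 holds, R5 violated.
Only rule 5 fails.

5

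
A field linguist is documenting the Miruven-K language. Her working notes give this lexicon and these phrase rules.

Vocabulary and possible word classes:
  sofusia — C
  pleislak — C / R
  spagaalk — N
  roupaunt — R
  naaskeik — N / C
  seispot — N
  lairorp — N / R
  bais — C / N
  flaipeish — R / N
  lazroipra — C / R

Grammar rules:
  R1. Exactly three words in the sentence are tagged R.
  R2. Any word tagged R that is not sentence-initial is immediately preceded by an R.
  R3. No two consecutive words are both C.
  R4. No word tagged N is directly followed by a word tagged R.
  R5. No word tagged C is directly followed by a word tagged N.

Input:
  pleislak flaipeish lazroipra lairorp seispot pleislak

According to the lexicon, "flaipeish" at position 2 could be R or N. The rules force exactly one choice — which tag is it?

R

Candidates per position — 1:pleislak {C,R}; 2:flaipeish {R,N}; 3:lazroipra {C,R}; 4:lairorp {N,R}; 5:seispot {N}; 6:pleislak {C,R}.
Word 6 cannot be R — rule 2 would then fail for every completion. It is C.
Position 2: the remaining choice is settled jointly with positions 1, 3, 4 — only R at position 2 is part of a tagging that satisfies every rule.
The only consistent sequence is: R R R N N C.
Verifying each rule — rule 1 ✓; rule 2 ✓; rule 3 ✓; rule 4 ✓; rule 5 ✓.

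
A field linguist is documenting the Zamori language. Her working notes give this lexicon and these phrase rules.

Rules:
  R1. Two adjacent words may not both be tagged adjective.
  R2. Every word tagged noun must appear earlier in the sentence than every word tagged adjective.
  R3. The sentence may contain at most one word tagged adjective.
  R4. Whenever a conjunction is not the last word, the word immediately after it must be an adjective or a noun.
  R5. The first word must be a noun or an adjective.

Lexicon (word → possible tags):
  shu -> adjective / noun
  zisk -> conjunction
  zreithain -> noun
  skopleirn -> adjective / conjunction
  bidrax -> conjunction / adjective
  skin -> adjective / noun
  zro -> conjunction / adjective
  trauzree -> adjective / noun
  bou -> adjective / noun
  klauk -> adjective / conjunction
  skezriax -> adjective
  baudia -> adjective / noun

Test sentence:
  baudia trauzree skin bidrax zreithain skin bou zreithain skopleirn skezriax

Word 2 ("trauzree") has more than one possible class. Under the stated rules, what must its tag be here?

Candidates per position — 1:baudia {adjective,noun}; 2:trauzree {adjective,noun}; 3:skin {adjective,noun}; 4:bidrax {conjunction,adjective}; 5:zreithain {noun}; 6:skin {adjective,noun}; 7:bou {adjective,noun}; 8:zreithain {noun}; 9:skopleirn {adjective,conjunction}; 10:skezriax {adjective}.
Position 1: tagging it adjective would leave rule 2 unsatisfiable, so it must be noun.
Position 2: tagging it adjective would leave rule 2 unsatisfiable, so it must be noun.
Position 3: tagging it adjective would leave rule 2 unsatisfiable, so it must be noun.
Position 4: tagging it adjective would leave rule 2 unsatisfiable, so it must be conjunction.
Position 6: tagging it adjective would leave rule 2 unsatisfiable, so it must be noun.
Position 7: tagging it adjective would leave rule 2 unsatisfiable, so it must be noun.
Position 9: tagging it adjective would leave rule 1 unsatisfiable, so it must be conjunction.
That leaves exactly one tagging: noun noun noun conjunction noun noun noun noun conjunction adjective.
Check: rule 1 satisfied; rule 2 satisfied; rule 3 satisfied; rule 4 satisfied; rule 5 satisfied.

noun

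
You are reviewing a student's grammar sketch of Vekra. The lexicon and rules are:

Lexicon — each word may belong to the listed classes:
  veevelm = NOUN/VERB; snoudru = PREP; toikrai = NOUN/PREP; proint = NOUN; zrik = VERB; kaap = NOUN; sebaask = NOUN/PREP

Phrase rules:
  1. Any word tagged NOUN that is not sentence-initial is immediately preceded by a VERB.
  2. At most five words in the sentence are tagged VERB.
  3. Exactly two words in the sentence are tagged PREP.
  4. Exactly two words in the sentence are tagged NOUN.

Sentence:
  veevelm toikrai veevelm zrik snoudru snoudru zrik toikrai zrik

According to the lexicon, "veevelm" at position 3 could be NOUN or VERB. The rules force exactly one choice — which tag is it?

Candidates per position — 1:veevelm {NOUN,VERB}; 2:toikrai {NOUN,PREP}; 3:veevelm {NOUN,VERB}; 4:zrik {VERB}; 5:snoudru {PREP}; 6:snoudru {PREP}; 7:zrik {VERB}; 8:toikrai {NOUN,PREP}; 9:zrik {VERB}.
Word 2 cannot be PREP — rule 3 would then fail for every completion. It is NOUN.
Word 3 cannot be NOUN — rule 1 would then fail for every completion. It is VERB.
Word 8 cannot be PREP — rule 3 would then fail for every completion. It is NOUN.
Word 1 cannot be NOUN — rule 1 would then fail for every completion. It is VERB.
The unique satisfying tagging is: VERB NOUN VERB VERB PREP PREP VERB NOUN VERB.
Checking: rule 1 satisfied; rule 2 satisfied; rule 3 satisfied; rule 4 satisfied.

VERB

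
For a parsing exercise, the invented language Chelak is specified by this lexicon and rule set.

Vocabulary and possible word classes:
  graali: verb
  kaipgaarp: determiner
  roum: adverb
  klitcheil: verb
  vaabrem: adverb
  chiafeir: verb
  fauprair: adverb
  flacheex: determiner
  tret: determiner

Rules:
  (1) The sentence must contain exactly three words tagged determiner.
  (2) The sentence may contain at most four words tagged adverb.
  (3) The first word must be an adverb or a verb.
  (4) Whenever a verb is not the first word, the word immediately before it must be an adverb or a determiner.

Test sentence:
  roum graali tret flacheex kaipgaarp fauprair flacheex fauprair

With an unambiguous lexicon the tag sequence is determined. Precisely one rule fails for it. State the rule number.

Fixed tagging: adverb verb determiner determiner determiner adverb determiner adverb.
Rule check: R1 ✗, R2 ✓, R3 ✓, R4 ✓.
Only rule 1 fails.

1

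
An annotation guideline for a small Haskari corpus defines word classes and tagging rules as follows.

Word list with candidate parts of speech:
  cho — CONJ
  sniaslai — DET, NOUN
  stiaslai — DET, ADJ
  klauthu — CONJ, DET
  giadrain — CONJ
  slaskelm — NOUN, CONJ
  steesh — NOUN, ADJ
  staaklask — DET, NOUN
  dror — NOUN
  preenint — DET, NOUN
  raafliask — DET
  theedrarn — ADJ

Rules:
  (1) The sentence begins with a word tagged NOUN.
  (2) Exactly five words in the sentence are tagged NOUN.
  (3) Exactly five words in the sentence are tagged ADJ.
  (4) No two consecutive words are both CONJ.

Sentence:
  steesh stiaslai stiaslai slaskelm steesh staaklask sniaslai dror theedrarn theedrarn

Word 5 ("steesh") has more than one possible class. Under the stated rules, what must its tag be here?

ADJ

Candidates per position — 1:steesh {NOUN,ADJ}; 2:stiaslai {DET,ADJ}; 3:stiaslai {DET,ADJ}; 4:slaskelm {NOUN,CONJ}; 5:steesh {NOUN,ADJ}; 6:staaklask {DET,NOUN}; 7:sniaslai {DET,NOUN}; 8:dror {NOUN}; 9:theedrarn {ADJ}; 10:theedrarn {ADJ}.
At position 1, choosing ADJ makes rule 1 impossible to satisfy; hence NOUN.
At position 2, choosing DET makes rule 3 impossible to satisfy; hence ADJ.
At position 3, choosing DET makes rule 3 impossible to satisfy; hence ADJ.
At position 5, choosing NOUN makes rule 3 impossible to satisfy; hence ADJ.
At position 6, choosing DET makes rule 2 impossible to satisfy; hence NOUN.
At position 7, choosing DET makes rule 2 impossible to satisfy; hence NOUN.
At position 4, choosing CONJ makes rule 2 impossible to satisfy; hence NOUN.
That leaves exactly one tagging: NOUN ADJ ADJ NOUN ADJ NOUN NOUN NOUN ADJ ADJ.
Verifying each rule — rule 1 ok; rule 2 ok; rule 3 ok; rule 4 ok.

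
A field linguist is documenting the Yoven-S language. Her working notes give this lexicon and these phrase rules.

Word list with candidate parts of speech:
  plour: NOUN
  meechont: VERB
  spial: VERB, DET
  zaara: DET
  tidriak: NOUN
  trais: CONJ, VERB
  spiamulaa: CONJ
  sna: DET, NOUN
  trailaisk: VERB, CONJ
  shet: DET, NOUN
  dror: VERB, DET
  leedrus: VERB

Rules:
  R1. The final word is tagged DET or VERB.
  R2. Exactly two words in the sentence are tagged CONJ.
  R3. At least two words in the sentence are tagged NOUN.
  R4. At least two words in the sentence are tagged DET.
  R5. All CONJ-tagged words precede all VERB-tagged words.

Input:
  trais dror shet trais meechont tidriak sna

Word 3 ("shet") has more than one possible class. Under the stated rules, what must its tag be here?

Candidates per position — 1:trais {CONJ,VERB}; 2:dror {VERB,DET}; 3:shet {DET,NOUN}; 4:trais {CONJ,VERB}; 5:meechont {VERB}; 6:tidriak {NOUN}; 7:sna {DET,NOUN}.
If word 1 were VERB, no tagging could satisfy rule 2; so word 1 is CONJ.
If word 4 were VERB, no tagging could satisfy rule 2; so word 4 is CONJ.
If word 7 were NOUN, no tagging could satisfy rule 1; so word 7 is DET.
If word 2 were VERB, no tagging could satisfy rule 5; so word 2 is DET.
If word 3 were DET, no tagging could satisfy rule 3; so word 3 is NOUN.
The unique satisfying tagging is: CONJ DET NOUN CONJ VERB NOUN DET.
Rule-by-rule: rule 1 ok; rule 2 ok; rule 3 ok; rule 4 ok; rule 5 ok.

NOUN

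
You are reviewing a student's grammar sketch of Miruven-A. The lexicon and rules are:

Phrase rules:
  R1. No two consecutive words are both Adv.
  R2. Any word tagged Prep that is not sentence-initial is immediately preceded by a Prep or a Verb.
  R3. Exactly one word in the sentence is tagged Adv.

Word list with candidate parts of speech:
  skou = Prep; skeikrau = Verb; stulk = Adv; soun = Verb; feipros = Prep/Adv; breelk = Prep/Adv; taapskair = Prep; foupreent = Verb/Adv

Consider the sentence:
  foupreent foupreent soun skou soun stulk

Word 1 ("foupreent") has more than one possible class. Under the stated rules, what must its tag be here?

Candidates per position — 1:foupreent {Verb,Adv}; 2:foupreent {Verb,Adv}; 3:soun {Verb}; 4:skou {Prep}; 5:soun {Verb}; 6:stulk {Adv}.
At position 1, choosing Adv makes rule 3 impossible to satisfy; hence Verb.
At position 2, choosing Adv makes rule 3 impossible to satisfy; hence Verb.
The unique satisfying tagging is: Verb Verb Verb Prep Verb Adv.
Verifying each rule — rule 1 satisfied; rule 2 satisfied; rule 3 satisfied.

Verb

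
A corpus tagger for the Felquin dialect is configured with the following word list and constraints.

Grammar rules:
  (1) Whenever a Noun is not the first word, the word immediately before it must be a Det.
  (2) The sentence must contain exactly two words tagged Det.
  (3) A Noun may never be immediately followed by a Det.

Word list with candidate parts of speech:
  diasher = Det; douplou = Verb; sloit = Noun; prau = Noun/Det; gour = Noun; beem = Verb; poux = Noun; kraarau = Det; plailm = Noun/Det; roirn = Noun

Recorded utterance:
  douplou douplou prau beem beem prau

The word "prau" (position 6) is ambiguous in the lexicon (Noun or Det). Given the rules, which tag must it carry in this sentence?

Candidates per position — 1:douplou {Verb}; 2:douplou {Verb}; 3:prau {Noun,Det}; 4:beem {Verb}; 5:beem {Verb}; 6:prau {Noun,Det}.
If word 3 were Noun, no tagging could satisfy rule 1; so word 3 is Det.
If word 6 were Noun, no tagging could satisfy rule 1; so word 6 is Det.
The only consistent sequence is: Verb Verb Det Verb Verb Det.
Check: rule 1 holds; rule 2 holds; rule 3 holds.

Det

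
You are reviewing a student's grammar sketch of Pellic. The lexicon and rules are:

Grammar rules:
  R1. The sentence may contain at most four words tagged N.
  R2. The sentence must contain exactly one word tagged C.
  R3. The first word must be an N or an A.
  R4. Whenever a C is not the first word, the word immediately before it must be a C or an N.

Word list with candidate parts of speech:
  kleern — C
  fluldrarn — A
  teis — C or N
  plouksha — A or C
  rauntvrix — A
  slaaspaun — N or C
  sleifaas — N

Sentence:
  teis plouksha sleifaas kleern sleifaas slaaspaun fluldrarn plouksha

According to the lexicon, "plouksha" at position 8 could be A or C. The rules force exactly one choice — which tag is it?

Candidates per position — 1:teis {C,N}; 2:plouksha {A,C}; 3:sleifaas {N}; 4:kleern {C}; 5:sleifaas {N}; 6:slaaspaun {N,C}; 7:fluldrarn {A}; 8:plouksha {A,C}.
Position 1: tagging it C would leave rule 2 unsatisfiable, so it must be N.
Position 2: tagging it C would leave rule 2 unsatisfiable, so it must be A.
Position 6: tagging it C would leave rule 2 unsatisfiable, so it must be N.
Position 8: tagging it C would leave rule 2 unsatisfiable, so it must be A.
So the tagging must be: N A N C N N A A.
Verifying each rule — rule 1 ✓; rule 2 ✓; rule 3 ✓; rule 4 ✓.

A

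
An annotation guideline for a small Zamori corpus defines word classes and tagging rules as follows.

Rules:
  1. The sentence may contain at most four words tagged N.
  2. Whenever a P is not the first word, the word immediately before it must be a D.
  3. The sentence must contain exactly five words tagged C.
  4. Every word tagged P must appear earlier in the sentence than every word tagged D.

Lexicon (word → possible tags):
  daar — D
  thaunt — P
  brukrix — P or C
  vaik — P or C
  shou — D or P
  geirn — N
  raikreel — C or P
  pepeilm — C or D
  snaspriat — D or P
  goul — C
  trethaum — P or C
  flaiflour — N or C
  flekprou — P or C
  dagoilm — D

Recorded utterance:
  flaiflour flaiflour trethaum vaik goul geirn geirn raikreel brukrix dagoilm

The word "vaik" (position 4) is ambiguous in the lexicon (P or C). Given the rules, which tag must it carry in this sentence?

C

Candidates per position — 1:flaiflour {N,C}; 2:flaiflour {N,C}; 3:trethaum {P,C}; 4:vaik {P,C}; 5:goul {C}; 6:geirn {N}; 7:geirn {N}; 8:raikreel {C,P}; 9:brukrix {P,C}; 10:dagoilm {D}.
Position 3: P is ruled out by rule 2; that leaves C.
Position 4: P is ruled out by rule 2; that leaves C.
Position 8: P is ruled out by rule 2; that leaves C.
Position 9: P is ruled out by rule 2; that leaves C.
Position 1: C is ruled out by rule 3; that leaves N.
Position 2: C is ruled out by rule 3; that leaves N.
That leaves exactly one tagging: N N C C C N N C C D.
Checking: rule 1 ok; rule 2 ok; rule 3 ok; rule 4 ok.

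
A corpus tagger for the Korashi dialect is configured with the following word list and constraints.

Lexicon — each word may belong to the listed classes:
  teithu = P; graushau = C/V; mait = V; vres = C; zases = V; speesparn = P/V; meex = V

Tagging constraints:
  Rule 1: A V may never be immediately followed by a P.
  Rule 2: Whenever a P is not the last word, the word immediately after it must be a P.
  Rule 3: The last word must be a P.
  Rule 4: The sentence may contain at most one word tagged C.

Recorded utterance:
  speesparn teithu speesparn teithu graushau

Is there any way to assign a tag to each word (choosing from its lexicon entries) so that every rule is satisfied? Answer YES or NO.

NO

Candidates per position — 1:speesparn {P,V}; 2:teithu {P}; 3:speesparn {P,V}; 4:teithu {P}; 5:graushau {C,V}.
Rule 2 cannot be satisfied by any choice of tags from the lexicon.
So there is no consistent tagging.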